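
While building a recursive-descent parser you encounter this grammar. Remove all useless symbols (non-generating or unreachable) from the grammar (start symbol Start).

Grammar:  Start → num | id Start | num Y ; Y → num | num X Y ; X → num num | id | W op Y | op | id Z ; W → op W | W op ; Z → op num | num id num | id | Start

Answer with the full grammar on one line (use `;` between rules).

Start → num | id Start | num Y; Y → num | num X Y; X → num num | id | op | id Z; Z → op num | num id num | id | Start

Generating nonterminals: {Start, X, Y, Z}.
Reachable from Start after that: {Start, X, Y, Z}.
Removed useless symbols: {W} and every production mentioning them.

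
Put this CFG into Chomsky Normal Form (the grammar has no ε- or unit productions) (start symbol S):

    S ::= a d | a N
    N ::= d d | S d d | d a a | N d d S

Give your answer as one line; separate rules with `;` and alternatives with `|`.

Introduce a nonterminal for each terminal appearing in a rule of length ≥ 2: X1 → a, X2 → d.
Binarize each right-hand side of length ≥ 3 by chaining fresh nonterminals (Y1, Y2, …): affected rules were N → S X2 X2; N → X2 X1 X1; N → N X2 X2 S.

S ::= X1 X2 | X1 N; N ::= X2 X2 | S Y1 | X2 Y2 | N Y3; X1 ::= a; X2 ::= d; Y1 ::= X2 X2; Y2 ::= X1 X1; Y3 ::= X2 Y4; Y4 ::= X2 S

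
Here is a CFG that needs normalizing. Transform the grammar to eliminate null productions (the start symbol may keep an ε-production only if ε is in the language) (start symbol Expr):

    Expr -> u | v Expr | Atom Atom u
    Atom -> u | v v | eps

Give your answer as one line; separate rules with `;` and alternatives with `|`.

The nullable symbols are {Atom}.
ε ∉ L(G), so no ε-production is kept.
Add the nullable-subset variants: Expr → Atom Atom u gives Atom Atom u | Atom u.

Expr -> u | v Expr | Atom Atom u | Atom u; Atom -> u | v v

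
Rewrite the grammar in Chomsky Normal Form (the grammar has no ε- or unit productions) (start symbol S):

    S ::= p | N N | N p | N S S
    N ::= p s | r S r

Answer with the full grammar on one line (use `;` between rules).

Introduce a nonterminal for each terminal appearing in a rule of length ≥ 2: X1 → p, X2 → s, X3 → r.
Binarize each right-hand side of length ≥ 3 by chaining fresh nonterminals (Y1, Y2, …): affected rules were S → N S S; N → X3 S X3.

S ::= p | N N | N X1 | N Y1; N ::= X1 X2 | X3 Y2; X1 ::= p; X2 ::= s; X3 ::= r; Y1 ::= S S; Y2 ::= S X3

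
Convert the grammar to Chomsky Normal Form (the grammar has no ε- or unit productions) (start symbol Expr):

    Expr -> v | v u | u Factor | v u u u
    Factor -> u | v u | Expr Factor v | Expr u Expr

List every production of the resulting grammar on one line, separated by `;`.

Introduce a nonterminal for each terminal appearing in a rule of length ≥ 2: X1 → v, X2 → u.
Binarize each right-hand side of length ≥ 3 by chaining fresh nonterminals (Y1, Y2, …): affected rules were Expr → X1 X2 X2 X2; Factor → Expr Factor X1; Factor → Expr X2 Expr.

Expr -> v | X1 X2 | X2 Factor | X1 Y1; Factor -> u | X1 X2 | Expr Y3 | Expr Y4; X1 -> v; X2 -> u; Y1 -> X2 Y2; Y2 -> X2 X2; Y3 -> Factor X1; Y4 -> X2 Expr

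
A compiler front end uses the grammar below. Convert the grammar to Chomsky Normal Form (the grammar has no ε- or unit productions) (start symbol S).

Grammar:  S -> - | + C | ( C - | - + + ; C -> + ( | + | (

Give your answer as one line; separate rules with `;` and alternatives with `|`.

Introduce a nonterminal for each terminal appearing in a rule of length ≥ 2: X1 → +, X2 → (, X3 → -.
Binarize each right-hand side of length ≥ 3 by chaining fresh nonterminals (Y1, Y2, …): affected rules were S → X2 C X3; S → X3 X1 X1.

S -> - | X1 C | X2 Y1 | X3 Y2; C -> X1 X2 | + | (; X1 -> +; X2 -> (; X3 -> -; Y1 -> C X3; Y2 -> X1 X1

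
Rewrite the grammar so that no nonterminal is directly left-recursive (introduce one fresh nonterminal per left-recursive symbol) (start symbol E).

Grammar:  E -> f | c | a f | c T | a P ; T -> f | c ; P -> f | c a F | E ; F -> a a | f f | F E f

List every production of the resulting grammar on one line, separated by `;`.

E -> f | c | a f | c T | a P; T -> f | c; P -> f | c a F | E; F -> a a F' | f f F'; F' -> E f F' | ε

F is directly left-recursive.
For F: α = {E f}, β = {a a, f f}. Rewrite as F → β F' and F' → α F' | ε.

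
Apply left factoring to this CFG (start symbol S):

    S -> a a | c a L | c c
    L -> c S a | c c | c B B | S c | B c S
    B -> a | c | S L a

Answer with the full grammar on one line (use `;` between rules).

S has alternatives sharing prefix 'c': factor to S → c S' with S' → a L | c.
L has alternatives sharing prefix 'c': factor to L → c L' with L' → S a | c | B B.

S -> a a | c S'; L -> S c | B c S | c L'; B -> a | c | S L a; S' -> a L | c; L' -> S a | c | B B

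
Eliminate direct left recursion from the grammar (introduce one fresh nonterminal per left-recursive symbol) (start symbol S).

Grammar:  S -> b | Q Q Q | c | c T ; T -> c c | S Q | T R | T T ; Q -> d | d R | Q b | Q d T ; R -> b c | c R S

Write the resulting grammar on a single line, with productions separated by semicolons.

S -> b | Q Q Q | c | c T; T -> c c T' | S Q T'; Q -> d Q' | d R Q'; R -> b c | c R S; T' -> R T' | T T' | eps; Q' -> b Q' | d T Q' | eps

Left recursion appears on T, Q.
For T: α = {R, T}, β = {c c, S Q}. Rewrite as T → β T' and T' → α T' | ε.
For Q: α = {b, d T}, β = {d, d R}. Rewrite as Q → β Q' and Q' → α Q' | ε.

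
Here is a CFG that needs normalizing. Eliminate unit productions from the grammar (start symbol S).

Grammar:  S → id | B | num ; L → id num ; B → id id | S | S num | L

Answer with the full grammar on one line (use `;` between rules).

S → id num | id id | S num | id | num; L → id num; B → id num | id id | S num | id | num

Unit pairs: B ⇒* {L, S}; S ⇒* {B, L}.
Replace each nonterminal's rules with the union of the non-unit rules of every nonterminal it unit-derives.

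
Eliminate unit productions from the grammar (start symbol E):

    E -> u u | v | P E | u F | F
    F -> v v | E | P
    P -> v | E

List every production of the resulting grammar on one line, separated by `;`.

E -> u u | v | P E | u F | v v; F -> u u | v | P E | u F | v v; P -> u u | v | P E | u F | v v

Unit pairs: E ⇒* {F, P}; F ⇒* {E, P}; P ⇒* {E, F}.
For every A with A ⇒* B via unit rules, add B's non-unit alternatives to A; then delete every rule of the form X → Y.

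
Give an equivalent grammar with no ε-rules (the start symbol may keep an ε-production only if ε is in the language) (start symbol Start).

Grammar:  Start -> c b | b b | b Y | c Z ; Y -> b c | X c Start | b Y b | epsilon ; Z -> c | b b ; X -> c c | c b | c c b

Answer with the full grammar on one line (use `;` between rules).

Nullable set = {Y}.
ε ∉ L(G), so no ε-production is kept.
Add the nullable-subset variants: Start → b Y gives b Y | b. Y → b Y b gives b Y b | b b.

Start -> c b | b b | b Y | b | c Z; Y -> b c | X c Start | b Y b | b b; Z -> c | b b; X -> c c | c b | c c b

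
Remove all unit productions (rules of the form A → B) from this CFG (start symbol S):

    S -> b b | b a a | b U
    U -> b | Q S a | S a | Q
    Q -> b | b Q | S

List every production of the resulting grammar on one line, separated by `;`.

S -> b b | b a a | b U; U -> b | Q S a | S a | b b | b a a | b U | b Q; Q -> b b | b a a | b U | b | b Q

Unit pairs: Q ⇒* {S}; U ⇒* {Q, S}.
Replace each nonterminal's rules with the union of the non-unit rules of every nonterminal it unit-derives.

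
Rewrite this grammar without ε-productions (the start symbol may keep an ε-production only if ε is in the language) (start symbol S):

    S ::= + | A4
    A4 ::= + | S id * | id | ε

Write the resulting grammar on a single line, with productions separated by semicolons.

S ::= + | A4 | ε; A4 ::= + | S id * | id * | id

The nullable symbols are {A4, S}.
ε ∈ L(G) since S is nullable, so keep S → ε.
Expand every rule over subsets of its nullable positions: A4 → S id * gives S id * | id *.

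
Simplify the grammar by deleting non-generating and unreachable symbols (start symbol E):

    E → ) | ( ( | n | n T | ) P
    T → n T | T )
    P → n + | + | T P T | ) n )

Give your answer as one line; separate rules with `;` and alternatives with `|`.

Generating nonterminals: {E, P}.
Reachable from E after that: {E, P}.
Removed useless symbols: {T} and every production mentioning them.

E → ) | ( ( | n | ) P; P → n + | + | ) n )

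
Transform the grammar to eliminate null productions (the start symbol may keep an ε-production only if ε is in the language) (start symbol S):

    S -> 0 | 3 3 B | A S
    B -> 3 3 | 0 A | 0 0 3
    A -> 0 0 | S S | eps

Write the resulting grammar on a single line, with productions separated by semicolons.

Nullable set = {A}.
ε ∉ L(G), so no ε-production is kept.
For each production, add variants omitting each subset of nullable occurrences: B → 0 A gives 0 A | 0.

S -> 0 | 3 3 B | A S; B -> 3 3 | 0 A | 0 | 0 0 3; A -> 0 0 | S S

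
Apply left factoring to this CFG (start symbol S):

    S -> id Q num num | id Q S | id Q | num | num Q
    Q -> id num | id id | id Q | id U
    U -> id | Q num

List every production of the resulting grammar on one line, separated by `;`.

S -> id Q S' | num S''; Q -> id Q'; U -> id | Q num; S' -> num num | S | epsilon; S'' -> epsilon | Q; Q' -> num | id | Q | U

S has alternatives sharing prefix 'id Q': factor to S → id Q S' with S' → num num | S | ε.
S has alternatives sharing prefix 'num': factor to S → num S'' with S'' → ε | Q.
Q has alternatives sharing prefix 'id': factor to Q → id Q' with Q' → num | id | Q | U.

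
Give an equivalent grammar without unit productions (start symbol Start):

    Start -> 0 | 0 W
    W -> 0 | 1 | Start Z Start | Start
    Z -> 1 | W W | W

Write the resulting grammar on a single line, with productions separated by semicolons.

Start -> 0 | 0 W; W -> 0 | 0 W | 1 | Start Z Start; Z -> 1 | W W | 0 | 0 W | Start Z Start

Unit pairs: W ⇒* {Start}; Z ⇒* {Start, W}.
Replace each nonterminal's rules with the union of the non-unit rules of every nonterminal it unit-derives.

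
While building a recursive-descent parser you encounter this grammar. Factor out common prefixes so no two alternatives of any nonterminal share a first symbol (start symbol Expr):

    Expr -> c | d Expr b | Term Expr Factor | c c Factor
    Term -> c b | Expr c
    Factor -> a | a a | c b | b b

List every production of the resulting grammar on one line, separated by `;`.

Expr -> d Expr b | Term Expr Factor | c Expr1; Term -> c b | Expr c; Factor -> c b | b b | a Factor1; Expr1 -> ε | c Factor; Factor1 -> ε | a

Expr has alternatives sharing prefix 'c': factor to Expr → c Expr1 with Expr1 → ε | c Factor.
Factor has alternatives sharing prefix 'a': factor to Factor → a Factor1 with Factor1 → ε | a.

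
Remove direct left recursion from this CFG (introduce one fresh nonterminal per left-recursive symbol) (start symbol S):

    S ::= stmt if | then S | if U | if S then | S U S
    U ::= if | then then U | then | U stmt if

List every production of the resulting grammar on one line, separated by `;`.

Left recursion appears on S, U.
For S: α = {U S}, β = {stmt if, then S, if U, if S then}. Rewrite as S → β S' and S' → α S' | ε.
For U: α = {stmt if}, β = {if, then then U, then}. Rewrite as U → β U' and U' → α U' | ε.

S ::= stmt if S' | then S S' | if U S' | if S then S'; U ::= if U' | then then U U' | then U'; S' ::= U S S' | ε; U' ::= stmt if U' | ε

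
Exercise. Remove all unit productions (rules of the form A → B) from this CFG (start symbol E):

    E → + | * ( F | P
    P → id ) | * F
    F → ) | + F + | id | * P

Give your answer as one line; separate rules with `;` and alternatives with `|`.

E → + | * ( F | id ) | * F; P → id ) | * F; F → ) | + F + | id | * P

Unit pairs: E ⇒* {P}.
Replace each nonterminal's rules with the union of the non-unit rules of every nonterminal it unit-derives.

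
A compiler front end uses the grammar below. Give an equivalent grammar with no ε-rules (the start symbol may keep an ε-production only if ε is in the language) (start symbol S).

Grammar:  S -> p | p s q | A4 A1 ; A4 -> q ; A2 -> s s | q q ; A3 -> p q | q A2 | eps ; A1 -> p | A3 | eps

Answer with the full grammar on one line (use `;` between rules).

S -> p | p s q | A4 A1 | A4; A4 -> q; A2 -> s s | q q; A3 -> p q | q A2; A1 -> p | A3

Nullable nonterminals: {A1, A3}.
ε ∉ L(G), so no ε-production is kept.
For each production, add variants omitting each subset of nullable occurrences: S → A4 A1 gives A4 A1 | A4.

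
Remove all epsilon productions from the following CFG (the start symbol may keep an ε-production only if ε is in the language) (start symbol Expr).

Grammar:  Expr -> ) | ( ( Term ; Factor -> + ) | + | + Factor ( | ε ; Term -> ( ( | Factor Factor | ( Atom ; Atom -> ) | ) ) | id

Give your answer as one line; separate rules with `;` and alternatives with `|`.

Nullable nonterminals: {Factor, Term}.
ε ∉ L(G), so no ε-production is kept.
For each production, add variants omitting each subset of nullable occurrences: Expr → ( ( Term gives ( ( Term | ( (. Factor → + Factor ( gives + Factor ( | + (. Term → Factor Factor gives Factor Factor | Factor.

Expr -> ) | ( ( Term | ( (; Factor -> + ) | + | + Factor ( | + (; Term -> ( ( | Factor Factor | Factor | ( Atom; Atom -> ) | ) ) | id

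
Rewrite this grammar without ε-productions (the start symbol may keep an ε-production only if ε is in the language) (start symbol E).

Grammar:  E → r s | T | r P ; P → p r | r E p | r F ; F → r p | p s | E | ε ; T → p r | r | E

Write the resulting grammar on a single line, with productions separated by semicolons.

Nullable nonterminals: {F}.
ε ∉ L(G), so no ε-production is kept.
Add the nullable-subset variants: P → r F gives r F | r.

E → r s | T | r P; P → p r | r E p | r F | r; F → r p | p s | E; T → p r | r | E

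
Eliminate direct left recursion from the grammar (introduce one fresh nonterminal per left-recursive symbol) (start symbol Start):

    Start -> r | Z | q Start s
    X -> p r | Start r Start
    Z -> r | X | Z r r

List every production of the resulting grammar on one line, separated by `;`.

Directly left-recursive nonterminal: Z.
For Z: α = {r r}, β = {r, X}. Rewrite as Z → β Z1 and Z1 → α Z1 | ε.

Start -> r | Z | q Start s; X -> p r | Start r Start; Z -> r Z1 | X Z1; Z1 -> r r Z1 | ε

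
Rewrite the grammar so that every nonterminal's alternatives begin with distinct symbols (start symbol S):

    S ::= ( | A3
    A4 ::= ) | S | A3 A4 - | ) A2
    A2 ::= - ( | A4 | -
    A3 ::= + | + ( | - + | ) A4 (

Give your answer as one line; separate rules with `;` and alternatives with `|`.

S ::= ( | A3; A4 ::= S | A3 A4 - | ) A4'; A2 ::= A4 | - A2'; A3 ::= - + | ) A4 ( | + A3'; A4' ::= eps | A2; A2' ::= ( | eps; A3' ::= eps | (

A4 has alternatives sharing prefix ')': factor to A4 → ) A4' with A4' → ε | A2.
A2 has alternatives sharing prefix '-': factor to A2 → - A2' with A2' → ( | ε.
A3 has alternatives sharing prefix '+': factor to A3 → + A3' with A3' → ε | (.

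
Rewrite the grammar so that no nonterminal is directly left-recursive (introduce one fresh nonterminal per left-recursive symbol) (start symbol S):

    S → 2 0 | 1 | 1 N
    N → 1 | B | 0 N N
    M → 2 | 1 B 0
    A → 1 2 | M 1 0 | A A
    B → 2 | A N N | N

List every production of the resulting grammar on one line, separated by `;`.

Directly left-recursive nonterminal: A.
For A: α = {A}, β = {1 2, M 1 0}. Rewrite as A → β A' and A' → α A' | ε.

S → 2 0 | 1 | 1 N; N → 1 | B | 0 N N; M → 2 | 1 B 0; A → 1 2 A' | M 1 0 A'; B → 2 | A N N | N; A' → A A' | ε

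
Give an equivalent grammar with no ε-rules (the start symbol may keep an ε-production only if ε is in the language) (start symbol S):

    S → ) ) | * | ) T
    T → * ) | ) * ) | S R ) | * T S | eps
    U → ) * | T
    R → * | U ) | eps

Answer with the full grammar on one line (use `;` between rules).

The nullable symbols are {R, T, U}.
ε ∉ L(G), so no ε-production is kept.
Add the nullable-subset variants: S → ) T gives ) T | ). T → S R ) gives S R ) | S ). T → * T S gives * T S | * S. R → U ) gives U ) | ).

S → ) ) | * | ) T | ); T → * ) | ) * ) | S R ) | S ) | * T S | * S; U → ) * | T; R → * | U ) | )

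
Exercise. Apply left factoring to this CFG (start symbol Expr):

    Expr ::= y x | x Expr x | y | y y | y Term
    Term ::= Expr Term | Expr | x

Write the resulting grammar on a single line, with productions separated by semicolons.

Expr has alternatives sharing prefix 'y': factor to Expr → y Expr1 with Expr1 → x | ε | y | Term.
Term has alternatives sharing prefix 'Expr': factor to Term → Expr Term1 with Term1 → Term | ε.

Expr ::= x Expr x | y Expr1; Term ::= x | Expr Term1; Expr1 ::= x | ε | y | Term; Term1 ::= Term | ε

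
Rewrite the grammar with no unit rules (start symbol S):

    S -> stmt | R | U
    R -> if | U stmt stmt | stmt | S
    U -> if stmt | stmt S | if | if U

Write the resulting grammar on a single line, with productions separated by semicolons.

Unit pairs: R ⇒* {S, U}; S ⇒* {R, U}.
Replace each nonterminal's rules with the union of the non-unit rules of every nonterminal it unit-derives.

S -> if stmt | stmt S | if | if U | stmt | U stmt stmt; R -> if stmt | stmt S | if | if U | stmt | U stmt stmt; U -> if stmt | stmt S | if | if U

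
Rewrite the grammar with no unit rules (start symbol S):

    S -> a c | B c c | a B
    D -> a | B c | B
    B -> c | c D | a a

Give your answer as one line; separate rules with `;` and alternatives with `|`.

Unit pairs: D ⇒* {B}.
Replace each nonterminal's rules with the union of the non-unit rules of every nonterminal it unit-derives.

S -> a c | B c c | a B; D -> c | c D | a a | a | B c; B -> c | c D | a a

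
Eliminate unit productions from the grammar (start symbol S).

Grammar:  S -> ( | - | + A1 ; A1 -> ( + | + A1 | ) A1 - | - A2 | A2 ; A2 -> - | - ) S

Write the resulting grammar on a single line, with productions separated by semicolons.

S -> ( | - | + A1; A1 -> - | - ) S | ( + | + A1 | ) A1 - | - A2; A2 -> - | - ) S

Unit pairs: A1 ⇒* {A2}.
For each unit pair (A, B), copy every non-unit production of B to A, then drop all unit productions.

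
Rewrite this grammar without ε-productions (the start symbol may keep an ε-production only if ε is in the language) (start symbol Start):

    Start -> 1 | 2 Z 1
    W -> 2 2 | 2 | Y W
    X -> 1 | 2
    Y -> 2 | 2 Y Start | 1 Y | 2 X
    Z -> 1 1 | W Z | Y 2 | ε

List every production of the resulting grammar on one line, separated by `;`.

The nullable symbols are {Z}.
ε ∉ L(G), so no ε-production is kept.
Expand every rule over subsets of its nullable positions: Start → 2 Z 1 gives 2 Z 1 | 2 1. Z → W Z gives W Z | W.

Start -> 1 | 2 Z 1 | 2 1; W -> 2 2 | 2 | Y W; X -> 1 | 2; Y -> 2 | 2 Y Start | 1 Y | 2 X; Z -> 1 1 | W Z | W | Y 2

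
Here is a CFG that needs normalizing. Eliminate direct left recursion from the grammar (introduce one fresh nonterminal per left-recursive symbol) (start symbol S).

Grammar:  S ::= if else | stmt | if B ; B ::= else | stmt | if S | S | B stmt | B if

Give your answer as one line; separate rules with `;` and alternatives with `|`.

S ::= if else | stmt | if B; B ::= else B' | stmt B' | if S B' | S B'; B' ::= stmt B' | if B' | ε

Left recursion appears on B.
For B: α = {stmt, if}, β = {else, stmt, if S, S}. Rewrite as B → β B' and B' → α B' | ε.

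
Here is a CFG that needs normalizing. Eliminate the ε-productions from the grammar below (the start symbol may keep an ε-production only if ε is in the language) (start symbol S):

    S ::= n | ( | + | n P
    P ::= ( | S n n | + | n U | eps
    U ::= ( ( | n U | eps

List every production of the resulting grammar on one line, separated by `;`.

S ::= n | ( | + | n P; P ::= ( | S n n | + | n U | n; U ::= ( ( | n U | n

The nullable symbols are {P, U}.
ε ∉ L(G), so no ε-production is kept.
For each production, add variants omitting each subset of nullable occurrences: P → n U gives n U | n. U → n U gives n U | n.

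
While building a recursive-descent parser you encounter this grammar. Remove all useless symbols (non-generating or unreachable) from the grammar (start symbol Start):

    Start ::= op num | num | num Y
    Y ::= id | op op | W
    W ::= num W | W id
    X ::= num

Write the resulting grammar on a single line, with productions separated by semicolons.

Start ::= op num | num | num Y; Y ::= id | op op

Generating nonterminals: {Start, X, Y}.
Reachable from Start after that: {Start, Y}.
Removed useless symbols: {W, X} and every production mentioning them.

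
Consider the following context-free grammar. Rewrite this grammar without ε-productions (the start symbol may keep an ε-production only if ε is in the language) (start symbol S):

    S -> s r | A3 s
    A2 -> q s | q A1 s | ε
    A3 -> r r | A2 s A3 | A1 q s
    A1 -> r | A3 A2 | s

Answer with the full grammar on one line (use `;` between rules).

Nullable nonterminals: {A2}.
ε ∉ L(G), so no ε-production is kept.
Expand every rule over subsets of its nullable positions: A3 → A2 s A3 gives A2 s A3 | s A3. A1 → A3 A2 gives A3 A2 | A3.

S -> s r | A3 s; A2 -> q s | q A1 s; A3 -> r r | A2 s A3 | s A3 | A1 q s; A1 -> r | A3 A2 | A3 | s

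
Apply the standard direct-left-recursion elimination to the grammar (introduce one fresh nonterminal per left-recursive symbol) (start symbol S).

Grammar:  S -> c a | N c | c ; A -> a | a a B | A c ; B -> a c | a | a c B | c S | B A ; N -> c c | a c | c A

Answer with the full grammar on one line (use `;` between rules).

S -> c a | N c | c; A -> a A' | a a B A'; B -> a c B' | a B' | a c B B' | c S B'; N -> c c | a c | c A; A' -> c A' | ε; B' -> A B' | ε

A, B are directly left-recursive.
For A: α = {c}, β = {a, a a B}. Rewrite as A → β A' and A' → α A' | ε.
For B: α = {A}, β = {a c, a, a c B, c S}. Rewrite as B → β B' and B' → α B' | ε.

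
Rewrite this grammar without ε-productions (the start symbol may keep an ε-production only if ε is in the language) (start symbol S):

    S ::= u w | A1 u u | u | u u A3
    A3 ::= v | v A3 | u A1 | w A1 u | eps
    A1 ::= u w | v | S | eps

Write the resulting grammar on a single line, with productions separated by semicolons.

S ::= u w | A1 u u | u u | u | u u A3; A3 ::= v | v A3 | u A1 | u | w A1 u | w u; A1 ::= u w | v | S

Nullable nonterminals: {A1, A3}.
ε ∉ L(G), so no ε-production is kept.
Add the nullable-subset variants: S → A1 u u gives A1 u u | u u. A3 → u A1 gives u A1 | u. A3 → w A1 u gives w A1 u | w u.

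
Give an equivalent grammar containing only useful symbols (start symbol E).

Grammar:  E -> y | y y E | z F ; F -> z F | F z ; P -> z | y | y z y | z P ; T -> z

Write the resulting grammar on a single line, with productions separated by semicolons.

Generating nonterminals: {E, P, T}.
Reachable from E after that: {E}.
Removed useless symbols: {F, P, T} and every production mentioning them.

E -> y | y y E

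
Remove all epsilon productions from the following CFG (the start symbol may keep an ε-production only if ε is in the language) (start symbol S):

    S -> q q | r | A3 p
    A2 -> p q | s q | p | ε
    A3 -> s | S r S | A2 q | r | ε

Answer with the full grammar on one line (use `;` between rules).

Nullable nonterminals: {A2, A3}.
ε ∉ L(G), so no ε-production is kept.
Expand every rule over subsets of its nullable positions: S → A3 p gives A3 p | p. A3 → A2 q gives A2 q | q.

S -> q q | r | A3 p | p; A2 -> p q | s q | p; A3 -> s | S r S | A2 q | q | r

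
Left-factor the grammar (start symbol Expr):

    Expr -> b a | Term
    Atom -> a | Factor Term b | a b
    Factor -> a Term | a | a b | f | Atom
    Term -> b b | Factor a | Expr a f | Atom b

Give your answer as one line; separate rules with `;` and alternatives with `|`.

Atom has alternatives sharing prefix 'a': factor to Atom → a Atom1 with Atom1 → ε | b.
Factor has alternatives sharing prefix 'a': factor to Factor → a Factor1 with Factor1 → Term | ε | b.

Expr -> b a | Term; Atom -> Factor Term b | a Atom1; Factor -> f | Atom | a Factor1; Term -> b b | Factor a | Expr a f | Atom b; Atom1 -> ε | b; Factor1 -> Term | ε | b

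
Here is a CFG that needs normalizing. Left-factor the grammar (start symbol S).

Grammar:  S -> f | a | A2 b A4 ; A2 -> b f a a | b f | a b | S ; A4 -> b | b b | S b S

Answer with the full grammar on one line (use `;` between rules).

S -> f | a | A2 b A4; A2 -> a b | S | b f A2'; A4 -> S b S | b A4'; A2' -> a a | ε; A4' -> ε | b

A2 has alternatives sharing prefix 'b f': factor to A2 → b f A2' with A2' → a a | ε.
A4 has alternatives sharing prefix 'b': factor to A4 → b A4' with A4' → ε | b.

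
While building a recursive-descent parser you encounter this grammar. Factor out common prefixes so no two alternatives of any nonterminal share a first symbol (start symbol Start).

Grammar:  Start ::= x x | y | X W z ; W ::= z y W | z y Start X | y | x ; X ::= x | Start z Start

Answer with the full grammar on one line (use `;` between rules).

W has alternatives sharing prefix 'z y': factor to W → z y W1 with W1 → W | Start X.

Start ::= x x | y | X W z; W ::= y | x | z y W1; X ::= x | Start z Start; W1 ::= W | Start X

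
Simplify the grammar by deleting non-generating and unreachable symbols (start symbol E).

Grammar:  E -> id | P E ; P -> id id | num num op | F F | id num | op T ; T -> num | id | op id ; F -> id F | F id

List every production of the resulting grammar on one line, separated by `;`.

Generating nonterminals: {E, P, T}.
Reachable from E after that: {E, P, T}.
Removed useless symbols: {F} and every production mentioning them.

E -> id | P E; P -> id id | num num op | id num | op T; T -> num | id | op id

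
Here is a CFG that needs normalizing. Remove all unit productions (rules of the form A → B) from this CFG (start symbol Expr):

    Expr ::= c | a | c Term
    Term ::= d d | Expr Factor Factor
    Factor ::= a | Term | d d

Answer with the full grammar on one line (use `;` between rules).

Expr ::= c | a | c Term; Term ::= d d | Expr Factor Factor; Factor ::= d d | Expr Factor Factor | a

Unit pairs: Factor ⇒* {Term}.
For each unit pair (A, B), copy every non-unit production of B to A, then drop all unit productions.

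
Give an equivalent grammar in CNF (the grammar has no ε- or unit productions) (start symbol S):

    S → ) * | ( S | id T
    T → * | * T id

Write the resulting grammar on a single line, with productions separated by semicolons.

Introduce a nonterminal for each terminal appearing in a rule of length ≥ 2: X1 → ), X2 → *, X3 → (, X4 → id.
Binarize each right-hand side of length ≥ 3 by chaining fresh nonterminals (Y1, Y2, …): affected rules were T → X2 T X4.

S → X1 X2 | X3 S | X4 T; T → * | X2 Y1; X1 → ); X2 → *; X3 → (; X4 → id; Y1 → T X4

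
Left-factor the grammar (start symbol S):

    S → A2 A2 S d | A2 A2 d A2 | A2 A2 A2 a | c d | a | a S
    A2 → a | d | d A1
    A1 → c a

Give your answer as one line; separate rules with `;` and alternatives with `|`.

S → c d | A2 A2 S' | a S''; A2 → a | d A2'; A1 → c a; S' → S d | d A2 | A2 a; S'' → ε | S; A2' → ε | A1

S has alternatives sharing prefix 'A2 A2': factor to S → A2 A2 S' with S' → S d | d A2 | A2 a.
S has alternatives sharing prefix 'a': factor to S → a S'' with S'' → ε | S.
A2 has alternatives sharing prefix 'd': factor to A2 → d A2' with A2' → ε | A1.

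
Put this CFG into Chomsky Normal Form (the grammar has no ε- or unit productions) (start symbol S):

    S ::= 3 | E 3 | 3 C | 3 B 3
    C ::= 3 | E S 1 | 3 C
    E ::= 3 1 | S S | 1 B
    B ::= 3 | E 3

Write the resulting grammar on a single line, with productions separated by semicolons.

Introduce a nonterminal for each terminal appearing in a rule of length ≥ 2: X1 → 3, X2 → 1.
Binarize each right-hand side of length ≥ 3 by chaining fresh nonterminals (Y1, Y2, …): affected rules were S → X1 B X1; C → E S X2.

S ::= 3 | E X1 | X1 C | X1 Y1; C ::= 3 | E Y2 | X1 C; E ::= X1 X2 | S S | X2 B; B ::= 3 | E X1; X1 ::= 3; X2 ::= 1; Y1 ::= B X1; Y2 ::= S X2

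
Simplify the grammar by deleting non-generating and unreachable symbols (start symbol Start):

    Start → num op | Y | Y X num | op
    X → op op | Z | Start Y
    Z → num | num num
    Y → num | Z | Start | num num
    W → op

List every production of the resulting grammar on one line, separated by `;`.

Start → num op | Y | Y X num | op; X → op op | Z | Start Y; Z → num | num num; Y → num | Z | Start | num num

Generating nonterminals: {Start, W, X, Y, Z}.
Reachable from Start after that: {Start, X, Y, Z}.
Removed useless symbols: {W} and every production mentioning them.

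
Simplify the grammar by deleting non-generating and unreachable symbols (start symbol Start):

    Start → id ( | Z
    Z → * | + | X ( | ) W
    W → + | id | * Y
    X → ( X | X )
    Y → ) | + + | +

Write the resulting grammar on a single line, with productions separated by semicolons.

Start → id ( | Z; Z → * | + | ) W; W → + | id | * Y; Y → ) | + + | +

Generating nonterminals: {Start, W, Y, Z}.
Reachable from Start after that: {Start, W, Y, Z}.
Removed useless symbols: {X} and every production mentioning them.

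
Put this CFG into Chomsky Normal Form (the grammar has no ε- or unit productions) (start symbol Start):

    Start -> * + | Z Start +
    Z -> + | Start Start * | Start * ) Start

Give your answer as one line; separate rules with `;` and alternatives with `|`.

Start -> X1 X2 | Z Y1; Z -> + | Start Y2 | Start Y3; X1 -> *; X2 -> +; X3 -> ); Y1 -> Start X2; Y2 -> Start X1; Y3 -> X1 Y4; Y4 -> X3 Start

Introduce a nonterminal for each terminal appearing in a rule of length ≥ 2: X1 → *, X2 → +, X3 → ).
Binarize each right-hand side of length ≥ 3 by chaining fresh nonterminals (Y1, Y2, …): affected rules were Start → Z Start X2; Z → Start Start X1; Z → Start X1 X3 Start.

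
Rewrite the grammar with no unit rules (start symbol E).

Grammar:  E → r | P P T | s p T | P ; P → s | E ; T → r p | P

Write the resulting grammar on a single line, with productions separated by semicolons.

E → r | P P T | s p T | s; P → r | P P T | s p T | s; T → r | P P T | s p T | s | r p

Unit pairs: E ⇒* {P}; P ⇒* {E}; T ⇒* {E, P}.
For every A with A ⇒* B via unit rules, add B's non-unit alternatives to A; then delete every rule of the form X → Y.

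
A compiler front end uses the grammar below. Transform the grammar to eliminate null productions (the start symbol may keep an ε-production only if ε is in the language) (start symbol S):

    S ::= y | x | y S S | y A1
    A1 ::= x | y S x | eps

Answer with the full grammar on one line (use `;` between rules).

S ::= y | x | y S S | y A1; A1 ::= x | y S x

Nullable nonterminals: {A1}.
ε ∉ L(G), so no ε-production is kept.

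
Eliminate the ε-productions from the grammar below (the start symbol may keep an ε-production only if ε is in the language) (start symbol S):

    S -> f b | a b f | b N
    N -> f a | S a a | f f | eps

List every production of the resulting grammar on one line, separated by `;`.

Nullable nonterminals: {N}.
ε ∉ L(G), so no ε-production is kept.
Expand every rule over subsets of its nullable positions: S → b N gives b N | b.

S -> f b | a b f | b N | b; N -> f a | S a a | f f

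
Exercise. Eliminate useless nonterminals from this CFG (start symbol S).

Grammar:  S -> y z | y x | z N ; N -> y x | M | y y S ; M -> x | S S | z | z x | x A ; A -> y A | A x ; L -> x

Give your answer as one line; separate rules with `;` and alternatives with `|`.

S -> y z | y x | z N; N -> y x | M | y y S; M -> x | S S | z | z x

Generating nonterminals: {L, M, N, S}.
Reachable from S after that: {M, N, S}.
Removed useless symbols: {A, L} and every production mentioning them.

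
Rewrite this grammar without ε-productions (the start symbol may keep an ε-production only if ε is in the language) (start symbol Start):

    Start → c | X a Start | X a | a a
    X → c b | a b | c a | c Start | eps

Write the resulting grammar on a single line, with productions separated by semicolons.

Start → c | X a Start | a Start | X a | a | a a; X → c b | a b | c a | c Start

The nullable symbols are {X}.
ε ∉ L(G), so no ε-production is kept.
Add the nullable-subset variants: Start → X a Start gives X a Start | a Start. Start → X a gives X a | a.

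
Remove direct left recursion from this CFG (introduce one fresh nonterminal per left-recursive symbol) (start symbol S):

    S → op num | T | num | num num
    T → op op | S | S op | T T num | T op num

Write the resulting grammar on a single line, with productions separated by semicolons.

S → op num | T | num | num num; T → op op T' | S T' | S op T'; T' → T num T' | op num T' | ε

Left recursion appears on T.
For T: α = {T num, op num}, β = {op op, S, S op}. Rewrite as T → β T' and T' → α T' | ε.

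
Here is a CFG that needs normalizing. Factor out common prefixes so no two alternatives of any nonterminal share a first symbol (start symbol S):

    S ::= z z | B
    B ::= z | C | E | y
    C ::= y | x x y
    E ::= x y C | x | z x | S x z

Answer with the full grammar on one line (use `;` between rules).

E has alternatives sharing prefix 'x': factor to E → x E' with E' → y C | ε.

S ::= z z | B; B ::= z | C | E | y; C ::= y | x x y; E ::= z x | S x z | x E'; E' ::= y C | ε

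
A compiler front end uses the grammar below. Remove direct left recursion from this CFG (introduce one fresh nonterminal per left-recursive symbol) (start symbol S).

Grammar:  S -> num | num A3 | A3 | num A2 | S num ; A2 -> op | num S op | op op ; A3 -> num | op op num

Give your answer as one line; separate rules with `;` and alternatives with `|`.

S is directly left-recursive.
For S: α = {num}, β = {num, num A3, A3, num A2}. Rewrite as S → β S' and S' → α S' | ε.

S -> num S' | num A3 S' | A3 S' | num A2 S'; A2 -> op | num S op | op op; A3 -> num | op op num; S' -> num S' | ε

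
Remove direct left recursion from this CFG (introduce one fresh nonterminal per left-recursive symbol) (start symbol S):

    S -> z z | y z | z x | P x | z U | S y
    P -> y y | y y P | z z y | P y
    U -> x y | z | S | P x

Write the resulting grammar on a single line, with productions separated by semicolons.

S -> z z S' | y z S' | z x S' | P x S' | z U S'; P -> y y P' | y y P P' | z z y P'; U -> x y | z | S | P x; S' -> y S' | ε; P' -> y P' | ε

Left recursion appears on S, P.
For S: α = {y}, β = {z z, y z, z x, P x, z U}. Rewrite as S → β S' and S' → α S' | ε.
For P: α = {y}, β = {y y, y y P, z z y}. Rewrite as P → β P' and P' → α P' | ε.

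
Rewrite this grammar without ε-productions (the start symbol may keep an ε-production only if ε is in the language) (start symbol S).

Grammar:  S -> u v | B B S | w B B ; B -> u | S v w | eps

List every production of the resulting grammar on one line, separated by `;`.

S -> u v | B B S | B S | w B B | w B | w; B -> u | S v w

Nullable nonterminals: {B}.
ε ∉ L(G), so no ε-production is kept.
Add the nullable-subset variants: S → B B S gives B B S | B S. S → w B B gives w B B | w B | w.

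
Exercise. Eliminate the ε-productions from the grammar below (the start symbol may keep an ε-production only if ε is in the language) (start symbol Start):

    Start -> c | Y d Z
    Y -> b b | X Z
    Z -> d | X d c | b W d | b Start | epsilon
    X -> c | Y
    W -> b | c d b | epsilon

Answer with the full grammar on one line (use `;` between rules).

The nullable symbols are {W, Z}.
ε ∉ L(G), so no ε-production is kept.
Add the nullable-subset variants: Start → Y d Z gives Y d Z | Y d. Y → X Z gives X Z | X. Z → b W d gives b W d | b d.

Start -> c | Y d Z | Y d; Y -> b b | X Z | X; Z -> d | X d c | b W d | b d | b Start; X -> c | Y; W -> b | c d b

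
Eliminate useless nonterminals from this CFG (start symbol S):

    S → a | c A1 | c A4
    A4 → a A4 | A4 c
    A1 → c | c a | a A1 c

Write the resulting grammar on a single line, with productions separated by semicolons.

Generating nonterminals: {A1, S}.
Reachable from S after that: {A1, S}.
Removed useless symbols: {A4} and every production mentioning them.

S → a | c A1; A1 → c | c a | a A1 c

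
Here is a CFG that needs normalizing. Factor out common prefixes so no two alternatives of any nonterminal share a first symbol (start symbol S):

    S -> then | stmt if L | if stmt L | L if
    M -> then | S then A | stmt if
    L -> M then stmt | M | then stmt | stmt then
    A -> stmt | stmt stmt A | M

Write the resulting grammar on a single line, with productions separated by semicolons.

S -> then | stmt if L | if stmt L | L if; M -> then | S then A | stmt if; L -> then stmt | stmt then | M L'; A -> M | stmt A'; L' -> then stmt | ε; A' -> ε | stmt A

L has alternatives sharing prefix 'M': factor to L → M L' with L' → then stmt | ε.
A has alternatives sharing prefix 'stmt': factor to A → stmt A' with A' → ε | stmt A.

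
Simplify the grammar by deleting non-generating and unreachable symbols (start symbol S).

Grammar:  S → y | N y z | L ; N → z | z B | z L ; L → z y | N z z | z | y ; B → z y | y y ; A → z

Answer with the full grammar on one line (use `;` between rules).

S → y | N y z | L; N → z | z B | z L; L → z y | N z z | z | y; B → z y | y y

Generating nonterminals: {A, B, L, N, S}.
Reachable from S after that: {B, L, N, S}.
Removed useless symbols: {A} and every production mentioning them.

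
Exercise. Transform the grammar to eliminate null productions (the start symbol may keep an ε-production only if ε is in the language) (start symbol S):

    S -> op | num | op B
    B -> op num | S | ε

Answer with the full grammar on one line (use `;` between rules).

S -> op | num | op B; B -> op num | S

Nullable nonterminals: {B}.
ε ∉ L(G), so no ε-production is kept.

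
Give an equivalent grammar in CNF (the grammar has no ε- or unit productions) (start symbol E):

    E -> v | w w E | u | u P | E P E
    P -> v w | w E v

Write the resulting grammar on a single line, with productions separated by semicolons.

Introduce a nonterminal for each terminal appearing in a rule of length ≥ 2: X1 → w, X2 → u, X3 → v.
Binarize each right-hand side of length ≥ 3 by chaining fresh nonterminals (Y1, Y2, …): affected rules were E → X1 X1 E; E → E P E; P → X1 E X3.

E -> v | X1 Y1 | u | X2 P | E Y2; P -> X3 X1 | X1 Y3; X1 -> w; X2 -> u; X3 -> v; Y1 -> X1 E; Y2 -> P E; Y3 -> E X3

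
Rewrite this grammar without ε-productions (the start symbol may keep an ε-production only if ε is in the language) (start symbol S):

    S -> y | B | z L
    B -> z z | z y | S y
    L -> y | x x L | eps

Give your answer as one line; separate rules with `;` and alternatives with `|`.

S -> y | B | z L | z; B -> z z | z y | S y; L -> y | x x L | x x

Nullable set = {L}.
ε ∉ L(G), so no ε-production is kept.
Add the nullable-subset variants: S → z L gives z L | z. L → x x L gives x x L | x x.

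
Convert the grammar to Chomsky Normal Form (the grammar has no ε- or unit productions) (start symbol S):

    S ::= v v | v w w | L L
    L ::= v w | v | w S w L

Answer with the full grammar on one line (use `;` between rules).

Introduce a nonterminal for each terminal appearing in a rule of length ≥ 2: X1 → v, X2 → w.
Binarize each right-hand side of length ≥ 3 by chaining fresh nonterminals (Y1, Y2, …): affected rules were S → X1 X2 X2; L → X2 S X2 L.

S ::= X1 X1 | X1 Y1 | L L; L ::= X1 X2 | v | X2 Y2; X1 ::= v; X2 ::= w; Y1 ::= X2 X2; Y2 ::= S Y3; Y3 ::= X2 L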